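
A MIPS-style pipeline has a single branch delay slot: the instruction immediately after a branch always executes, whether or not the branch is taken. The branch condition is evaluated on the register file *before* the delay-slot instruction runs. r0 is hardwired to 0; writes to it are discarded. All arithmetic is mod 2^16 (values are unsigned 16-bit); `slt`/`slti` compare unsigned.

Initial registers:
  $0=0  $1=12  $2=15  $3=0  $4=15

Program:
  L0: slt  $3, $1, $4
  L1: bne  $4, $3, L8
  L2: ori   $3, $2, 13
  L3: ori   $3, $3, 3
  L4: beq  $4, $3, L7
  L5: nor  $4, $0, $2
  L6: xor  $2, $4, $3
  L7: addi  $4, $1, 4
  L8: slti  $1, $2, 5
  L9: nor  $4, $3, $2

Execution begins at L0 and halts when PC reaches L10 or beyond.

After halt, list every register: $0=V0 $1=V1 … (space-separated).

  step pc=0: slt  $3, $1, $4  regs=(0,12,15,1,15)
  step pc=1: bne  $4, $3, L8  cond=T  regs=(0,12,15,1,15)
  step pc=2: ori   $3, $2, 13  regs=(0,12,15,15,15)
  step pc=8: slti  $1, $2, 5  regs=(0,0,15,15,15)
  step pc=9: nor  $4, $3, $2  regs=(0,0,15,15,65520)

$0=0 $1=0 $2=15 $3=15 $4=65520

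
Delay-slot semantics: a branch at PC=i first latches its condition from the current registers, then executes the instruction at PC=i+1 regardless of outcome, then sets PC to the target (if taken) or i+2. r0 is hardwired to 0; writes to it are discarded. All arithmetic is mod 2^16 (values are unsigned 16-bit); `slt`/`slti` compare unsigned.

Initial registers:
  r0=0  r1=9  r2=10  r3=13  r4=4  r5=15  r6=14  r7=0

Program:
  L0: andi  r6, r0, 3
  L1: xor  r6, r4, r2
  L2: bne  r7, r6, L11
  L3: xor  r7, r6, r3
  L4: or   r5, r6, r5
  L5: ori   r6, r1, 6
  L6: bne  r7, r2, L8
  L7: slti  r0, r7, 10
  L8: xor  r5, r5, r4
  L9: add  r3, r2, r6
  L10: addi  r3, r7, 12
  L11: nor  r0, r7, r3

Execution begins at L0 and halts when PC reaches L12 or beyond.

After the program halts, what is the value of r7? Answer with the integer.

PC=0  andi  r6, r0, 3        | r0=0 r1=9 r2=10 r3=13 r4=4 r5=15 r6=0 r7=0
PC=1  xor  r6, r4, r2        | r0=0 r1=9 r2=10 r3=13 r4=4 r5=15 r6=14 r7=0
PC=2  bne  r7, r6, L11       | r0=0 r1=9 r2=10 r3=13 r4=4 r5=15 r6=14 r7=0  [TAKEN]
PC=3  xor  r7, r6, r3        | r0=0 r1=9 r2=10 r3=13 r4=4 r5=15 r6=14 r7=3
PC=11 nor  r0, r7, r3        | r0=0 r1=9 r2=10 r3=13 r4=4 r5=15 r6=14 r7=3

3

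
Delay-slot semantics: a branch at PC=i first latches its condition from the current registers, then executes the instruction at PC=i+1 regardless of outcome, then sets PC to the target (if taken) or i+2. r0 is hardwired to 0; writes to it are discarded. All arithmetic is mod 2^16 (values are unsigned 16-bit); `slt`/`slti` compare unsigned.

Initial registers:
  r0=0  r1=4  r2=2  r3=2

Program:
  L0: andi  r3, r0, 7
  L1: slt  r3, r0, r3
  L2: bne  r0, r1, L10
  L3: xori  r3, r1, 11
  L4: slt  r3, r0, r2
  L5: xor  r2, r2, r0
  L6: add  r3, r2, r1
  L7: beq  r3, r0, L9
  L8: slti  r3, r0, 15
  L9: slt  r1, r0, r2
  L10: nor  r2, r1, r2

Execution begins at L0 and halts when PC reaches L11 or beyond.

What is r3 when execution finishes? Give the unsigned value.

15

PC=0  andi  r3, r0, 7        | r0=0 r1=4 r2=2 r3=0
PC=1  slt  r3, r0, r3        | r0=0 r1=4 r2=2 r3=0
PC=2  bne  r0, r1, L10       | r0=0 r1=4 r2=2 r3=0  [TAKEN]
PC=3  xori  r3, r1, 11       | r0=0 r1=4 r2=2 r3=15
PC=10 nor  r2, r1, r2        | r0=0 r1=4 r2=65529 r3=15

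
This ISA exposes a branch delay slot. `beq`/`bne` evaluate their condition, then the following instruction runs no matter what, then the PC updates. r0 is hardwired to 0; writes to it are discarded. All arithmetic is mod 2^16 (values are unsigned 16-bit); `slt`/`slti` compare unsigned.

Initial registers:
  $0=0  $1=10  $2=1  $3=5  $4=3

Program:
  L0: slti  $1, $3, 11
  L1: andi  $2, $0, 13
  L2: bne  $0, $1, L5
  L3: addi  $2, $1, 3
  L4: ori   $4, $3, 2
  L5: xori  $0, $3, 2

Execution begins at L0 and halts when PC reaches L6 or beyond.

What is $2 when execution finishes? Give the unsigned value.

#0 slti  $1, $3, 11 ; 0/1/1/5/3
#1 andi  $2, $0, 13 ; 0/1/0/5/3
#2 bne  $0, $1, L5 ; 0/1/0/5/3 ; →target
#3 addi  $2, $1, 3 ; 0/1/4/5/3
#5 xori  $0, $3, 2 ; 0/1/4/5/3

4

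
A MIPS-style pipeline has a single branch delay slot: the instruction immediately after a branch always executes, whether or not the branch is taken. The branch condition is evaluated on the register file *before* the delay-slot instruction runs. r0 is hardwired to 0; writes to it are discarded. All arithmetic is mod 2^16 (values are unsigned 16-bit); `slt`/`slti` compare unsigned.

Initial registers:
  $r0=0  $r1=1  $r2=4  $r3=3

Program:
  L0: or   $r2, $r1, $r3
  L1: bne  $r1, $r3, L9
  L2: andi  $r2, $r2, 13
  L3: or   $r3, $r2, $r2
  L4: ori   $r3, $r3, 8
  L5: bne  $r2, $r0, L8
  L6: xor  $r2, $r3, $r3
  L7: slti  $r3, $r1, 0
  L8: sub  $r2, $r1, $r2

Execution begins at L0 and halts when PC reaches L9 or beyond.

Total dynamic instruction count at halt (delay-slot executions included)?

3

  step pc=0: or   $r2, $r1, $r3  regs=(0,1,3,3)
  step pc=1: bne  $r1, $r3, L9  cond=T  regs=(0,1,3,3)
  step pc=2: andi  $r2, $r2, 13  regs=(0,1,1,3)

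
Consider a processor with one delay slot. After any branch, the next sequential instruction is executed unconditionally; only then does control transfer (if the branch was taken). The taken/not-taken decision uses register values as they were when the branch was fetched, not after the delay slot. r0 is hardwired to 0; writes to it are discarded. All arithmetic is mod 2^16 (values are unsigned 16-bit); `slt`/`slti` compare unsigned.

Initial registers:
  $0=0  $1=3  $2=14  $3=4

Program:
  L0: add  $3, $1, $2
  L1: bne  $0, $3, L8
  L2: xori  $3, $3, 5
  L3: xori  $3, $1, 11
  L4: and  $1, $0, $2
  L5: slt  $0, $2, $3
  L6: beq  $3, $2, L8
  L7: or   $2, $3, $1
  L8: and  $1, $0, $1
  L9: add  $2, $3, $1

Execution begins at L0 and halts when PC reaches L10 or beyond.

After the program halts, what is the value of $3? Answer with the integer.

  step pc=0: add  $3, $1, $2  regs=(0,3,14,17)
  step pc=1: bne  $0, $3, L8  cond=T  regs=(0,3,14,17)
  step pc=2: xori  $3, $3, 5  regs=(0,3,14,20)
  step pc=8: and  $1, $0, $1  regs=(0,0,14,20)
  step pc=9: add  $2, $3, $1  regs=(0,0,20,20)

20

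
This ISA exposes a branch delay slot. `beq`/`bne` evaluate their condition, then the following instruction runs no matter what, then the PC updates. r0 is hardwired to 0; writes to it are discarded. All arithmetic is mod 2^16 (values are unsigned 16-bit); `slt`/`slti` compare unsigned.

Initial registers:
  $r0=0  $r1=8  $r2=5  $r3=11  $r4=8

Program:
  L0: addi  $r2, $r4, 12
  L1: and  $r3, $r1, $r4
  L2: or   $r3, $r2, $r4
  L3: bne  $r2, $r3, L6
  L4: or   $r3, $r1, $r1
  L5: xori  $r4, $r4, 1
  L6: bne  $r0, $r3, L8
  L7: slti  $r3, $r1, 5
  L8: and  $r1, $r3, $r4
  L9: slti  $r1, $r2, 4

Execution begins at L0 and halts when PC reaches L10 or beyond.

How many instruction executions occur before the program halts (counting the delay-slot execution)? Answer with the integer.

9

PC=0  addi  $r2, $r4, 12     | $r0=0 $r1=8 $r2=20 $r3=11 $r4=8
PC=1  and  $r3, $r1, $r4     | $r0=0 $r1=8 $r2=20 $r3=8 $r4=8
PC=2  or   $r3, $r2, $r4     | $r0=0 $r1=8 $r2=20 $r3=28 $r4=8
PC=3  bne  $r2, $r3, L6      | $r0=0 $r1=8 $r2=20 $r3=28 $r4=8  [TAKEN]
PC=4  or   $r3, $r1, $r1     | $r0=0 $r1=8 $r2=20 $r3=8 $r4=8
PC=6  bne  $r0, $r3, L8      | $r0=0 $r1=8 $r2=20 $r3=8 $r4=8  [TAKEN]
PC=7  slti  $r3, $r1, 5      | $r0=0 $r1=8 $r2=20 $r3=0 $r4=8
PC=8  and  $r1, $r3, $r4     | $r0=0 $r1=0 $r2=20 $r3=0 $r4=8
PC=9  slti  $r1, $r2, 4      | $r0=0 $r1=0 $r2=20 $r3=0 $r4=8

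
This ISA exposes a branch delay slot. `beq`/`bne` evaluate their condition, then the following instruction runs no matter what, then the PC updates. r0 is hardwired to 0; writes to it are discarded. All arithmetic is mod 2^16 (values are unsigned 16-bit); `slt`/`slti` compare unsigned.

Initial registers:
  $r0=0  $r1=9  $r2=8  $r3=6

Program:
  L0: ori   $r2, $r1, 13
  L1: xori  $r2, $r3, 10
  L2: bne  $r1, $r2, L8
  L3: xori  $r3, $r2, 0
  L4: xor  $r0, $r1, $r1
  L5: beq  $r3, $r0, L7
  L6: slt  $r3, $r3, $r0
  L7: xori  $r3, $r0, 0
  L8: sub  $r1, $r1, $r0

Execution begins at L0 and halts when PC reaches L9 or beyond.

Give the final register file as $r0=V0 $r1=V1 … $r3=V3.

$r0=0 $r1=9 $r2=12 $r3=12

[0] ori   $r2, $r1, 13  →  {$r0:0, $r1:9, $r2:13, $r3:6}
[1] xori  $r2, $r3, 10  →  {$r0:0, $r1:9, $r2:12, $r3:6}
[2] bne  $r1, $r2, L8  →  {$r0:0, $r1:9, $r2:12, $r3:6}  ⟨branch taken⟩
[3] xori  $r3, $r2, 0  →  {$r0:0, $r1:9, $r2:12, $r3:12}
[8] sub  $r1, $r1, $r0  →  {$r0:0, $r1:9, $r2:12, $r3:12}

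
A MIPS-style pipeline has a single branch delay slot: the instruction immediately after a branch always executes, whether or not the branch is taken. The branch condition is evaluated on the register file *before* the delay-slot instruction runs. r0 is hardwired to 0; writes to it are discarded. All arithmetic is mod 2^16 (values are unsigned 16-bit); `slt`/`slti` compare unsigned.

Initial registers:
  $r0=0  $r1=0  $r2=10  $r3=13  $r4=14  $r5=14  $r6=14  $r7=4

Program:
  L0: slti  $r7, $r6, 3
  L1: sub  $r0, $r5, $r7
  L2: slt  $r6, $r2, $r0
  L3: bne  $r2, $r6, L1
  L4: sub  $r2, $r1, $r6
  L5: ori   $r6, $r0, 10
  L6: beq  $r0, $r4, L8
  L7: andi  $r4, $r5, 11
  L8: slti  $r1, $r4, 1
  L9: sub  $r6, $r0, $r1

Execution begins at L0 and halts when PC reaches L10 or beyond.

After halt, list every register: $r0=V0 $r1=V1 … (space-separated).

  step pc=0: slti  $r7, $r6, 3  regs=(0,0,10,13,14,14,14,0)
  step pc=1: sub  $r0, $r5, $r7  regs=(0,0,10,13,14,14,14,0)
  step pc=2: slt  $r6, $r2, $r0  regs=(0,0,10,13,14,14,0,0)
  step pc=3: bne  $r2, $r6, L1  cond=T  regs=(0,0,10,13,14,14,0,0)
  step pc=4: sub  $r2, $r1, $r6  regs=(0,0,0,13,14,14,0,0)
  step pc=1: sub  $r0, $r5, $r7  regs=(0,0,0,13,14,14,0,0)
  step pc=2: slt  $r6, $r2, $r0  regs=(0,0,0,13,14,14,0,0)
  step pc=3: bne  $r2, $r6, L1  cond=F  regs=(0,0,0,13,14,14,0,0)
  step pc=4: sub  $r2, $r1, $r6  regs=(0,0,0,13,14,14,0,0)
  step pc=5: ori   $r6, $r0, 10  regs=(0,0,0,13,14,14,10,0)
  step pc=6: beq  $r0, $r4, L8  cond=F  regs=(0,0,0,13,14,14,10,0)
  step pc=7: andi  $r4, $r5, 11  regs=(0,0,0,13,10,14,10,0)
  step pc=8: slti  $r1, $r4, 1  regs=(0,0,0,13,10,14,10,0)
  step pc=9: sub  $r6, $r0, $r1  regs=(0,0,0,13,10,14,0,0)

$r0=0 $r1=0 $r2=0 $r3=13 $r4=10 $r5=14 $r6=0 $r7=0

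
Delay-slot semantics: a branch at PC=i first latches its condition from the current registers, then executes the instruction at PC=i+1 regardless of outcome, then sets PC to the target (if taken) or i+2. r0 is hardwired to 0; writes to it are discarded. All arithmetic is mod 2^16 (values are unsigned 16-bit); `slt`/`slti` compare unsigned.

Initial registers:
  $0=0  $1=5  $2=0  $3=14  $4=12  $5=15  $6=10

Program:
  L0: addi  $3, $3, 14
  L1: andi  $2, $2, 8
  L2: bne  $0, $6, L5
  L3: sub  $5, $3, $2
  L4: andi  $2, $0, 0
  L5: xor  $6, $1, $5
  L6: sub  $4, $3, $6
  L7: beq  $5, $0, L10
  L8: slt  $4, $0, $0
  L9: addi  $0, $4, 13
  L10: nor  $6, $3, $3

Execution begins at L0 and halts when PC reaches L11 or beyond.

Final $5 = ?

28

[0] addi  $3, $3, 14  →  {$0:0, $1:5, $2:0, $3:28, $4:12, $5:15, $6:10}
[1] andi  $2, $2, 8  →  {$0:0, $1:5, $2:0, $3:28, $4:12, $5:15, $6:10}
[2] bne  $0, $6, L5  →  {$0:0, $1:5, $2:0, $3:28, $4:12, $5:15, $6:10}  ⟨branch taken⟩
[3] sub  $5, $3, $2  →  {$0:0, $1:5, $2:0, $3:28, $4:12, $5:28, $6:10}
[5] xor  $6, $1, $5  →  {$0:0, $1:5, $2:0, $3:28, $4:12, $5:28, $6:25}
[6] sub  $4, $3, $6  →  {$0:0, $1:5, $2:0, $3:28, $4:3, $5:28, $6:25}
[7] beq  $5, $0, L10  →  {$0:0, $1:5, $2:0, $3:28, $4:3, $5:28, $6:25}  ⟨branch fallthrough⟩
[8] slt  $4, $0, $0  →  {$0:0, $1:5, $2:0, $3:28, $4:0, $5:28, $6:25}
[9] addi  $0, $4, 13  →  {$0:0, $1:5, $2:0, $3:28, $4:0, $5:28, $6:25}
[10] nor  $6, $3, $3  →  {$0:0, $1:5, $2:0, $3:28, $4:0, $5:28, $6:65507}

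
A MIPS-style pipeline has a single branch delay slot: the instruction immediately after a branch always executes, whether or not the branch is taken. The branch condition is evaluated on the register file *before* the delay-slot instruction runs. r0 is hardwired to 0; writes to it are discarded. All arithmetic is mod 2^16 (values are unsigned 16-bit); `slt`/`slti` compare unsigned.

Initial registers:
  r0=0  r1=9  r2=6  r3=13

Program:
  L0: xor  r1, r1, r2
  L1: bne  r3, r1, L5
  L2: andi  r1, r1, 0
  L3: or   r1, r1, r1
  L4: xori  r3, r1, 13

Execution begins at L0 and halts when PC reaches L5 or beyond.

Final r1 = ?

0

PC=0  xor  r1, r1, r2        | r0=0 r1=15 r2=6 r3=13
PC=1  bne  r3, r1, L5        | r0=0 r1=15 r2=6 r3=13  [TAKEN]
PC=2  andi  r1, r1, 0        | r0=0 r1=0 r2=6 r3=13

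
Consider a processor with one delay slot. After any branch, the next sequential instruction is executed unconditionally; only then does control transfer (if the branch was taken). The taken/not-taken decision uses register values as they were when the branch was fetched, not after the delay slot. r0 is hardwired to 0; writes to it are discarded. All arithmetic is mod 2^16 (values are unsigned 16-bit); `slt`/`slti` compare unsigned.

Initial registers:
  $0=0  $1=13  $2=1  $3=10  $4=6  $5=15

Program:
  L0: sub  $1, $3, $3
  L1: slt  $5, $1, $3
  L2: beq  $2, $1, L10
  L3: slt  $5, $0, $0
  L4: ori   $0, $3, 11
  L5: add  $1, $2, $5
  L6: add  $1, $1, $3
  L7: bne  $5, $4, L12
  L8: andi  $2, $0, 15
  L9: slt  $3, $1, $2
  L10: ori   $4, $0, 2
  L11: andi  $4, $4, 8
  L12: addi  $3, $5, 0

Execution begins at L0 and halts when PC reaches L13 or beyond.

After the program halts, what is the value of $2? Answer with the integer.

0

[0] sub  $1, $3, $3  →  {$0:0, $1:0, $2:1, $3:10, $4:6, $5:15}
[1] slt  $5, $1, $3  →  {$0:0, $1:0, $2:1, $3:10, $4:6, $5:1}
[2] beq  $2, $1, L10  →  {$0:0, $1:0, $2:1, $3:10, $4:6, $5:1}  ⟨branch fallthrough⟩
[3] slt  $5, $0, $0  →  {$0:0, $1:0, $2:1, $3:10, $4:6, $5:0}
[4] ori   $0, $3, 11  →  {$0:0, $1:0, $2:1, $3:10, $4:6, $5:0}
[5] add  $1, $2, $5  →  {$0:0, $1:1, $2:1, $3:10, $4:6, $5:0}
[6] add  $1, $1, $3  →  {$0:0, $1:11, $2:1, $3:10, $4:6, $5:0}
[7] bne  $5, $4, L12  →  {$0:0, $1:11, $2:1, $3:10, $4:6, $5:0}  ⟨branch taken⟩
[8] andi  $2, $0, 15  →  {$0:0, $1:11, $2:0, $3:10, $4:6, $5:0}
[12] addi  $3, $5, 0  →  {$0:0, $1:11, $2:0, $3:0, $4:6, $5:0}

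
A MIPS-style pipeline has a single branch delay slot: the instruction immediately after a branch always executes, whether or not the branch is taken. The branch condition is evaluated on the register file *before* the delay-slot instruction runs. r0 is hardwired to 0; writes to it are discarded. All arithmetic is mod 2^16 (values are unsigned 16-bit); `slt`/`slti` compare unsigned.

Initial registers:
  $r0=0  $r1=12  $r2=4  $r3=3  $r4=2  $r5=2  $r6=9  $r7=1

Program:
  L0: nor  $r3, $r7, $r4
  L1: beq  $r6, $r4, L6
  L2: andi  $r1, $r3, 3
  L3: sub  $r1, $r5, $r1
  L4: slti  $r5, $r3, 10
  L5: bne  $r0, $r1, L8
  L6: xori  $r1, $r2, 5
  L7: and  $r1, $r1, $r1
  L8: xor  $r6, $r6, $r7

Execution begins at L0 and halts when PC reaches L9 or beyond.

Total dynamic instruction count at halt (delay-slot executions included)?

[0] nor  $r3, $r7, $r4  →  {$r0:0, $r1:12, $r2:4, $r3:65532, $r4:2, $r5:2, $r6:9, $r7:1}
[1] beq  $r6, $r4, L6  →  {$r0:0, $r1:12, $r2:4, $r3:65532, $r4:2, $r5:2, $r6:9, $r7:1}  ⟨branch fallthrough⟩
[2] andi  $r1, $r3, 3  →  {$r0:0, $r1:0, $r2:4, $r3:65532, $r4:2, $r5:2, $r6:9, $r7:1}
[3] sub  $r1, $r5, $r1  →  {$r0:0, $r1:2, $r2:4, $r3:65532, $r4:2, $r5:2, $r6:9, $r7:1}
[4] slti  $r5, $r3, 10  →  {$r0:0, $r1:2, $r2:4, $r3:65532, $r4:2, $r5:0, $r6:9, $r7:1}
[5] bne  $r0, $r1, L8  →  {$r0:0, $r1:2, $r2:4, $r3:65532, $r4:2, $r5:0, $r6:9, $r7:1}  ⟨branch taken⟩
[6] xori  $r1, $r2, 5  →  {$r0:0, $r1:1, $r2:4, $r3:65532, $r4:2, $r5:0, $r6:9, $r7:1}
[8] xor  $r6, $r6, $r7  →  {$r0:0, $r1:1, $r2:4, $r3:65532, $r4:2, $r5:0, $r6:8, $r7:1}

8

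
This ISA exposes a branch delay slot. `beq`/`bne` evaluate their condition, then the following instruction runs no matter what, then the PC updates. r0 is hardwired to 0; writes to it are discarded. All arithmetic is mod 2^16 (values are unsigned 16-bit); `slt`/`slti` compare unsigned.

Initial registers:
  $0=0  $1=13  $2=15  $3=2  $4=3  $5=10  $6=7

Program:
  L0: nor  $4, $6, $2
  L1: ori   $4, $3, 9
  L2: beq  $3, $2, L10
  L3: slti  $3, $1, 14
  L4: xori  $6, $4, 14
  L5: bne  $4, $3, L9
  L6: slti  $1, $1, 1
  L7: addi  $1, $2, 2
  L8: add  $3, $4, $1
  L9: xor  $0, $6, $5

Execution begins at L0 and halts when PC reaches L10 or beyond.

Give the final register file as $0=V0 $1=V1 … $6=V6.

$0=0 $1=0 $2=15 $3=1 $4=11 $5=10 $6=5

PC=0  nor  $4, $6, $2        | $0=0 $1=13 $2=15 $3=2 $4=65520 $5=10 $6=7
PC=1  ori   $4, $3, 9        | $0=0 $1=13 $2=15 $3=2 $4=11 $5=10 $6=7
PC=2  beq  $3, $2, L10       | $0=0 $1=13 $2=15 $3=2 $4=11 $5=10 $6=7  [not taken]
PC=3  slti  $3, $1, 14       | $0=0 $1=13 $2=15 $3=1 $4=11 $5=10 $6=7
PC=4  xori  $6, $4, 14       | $0=0 $1=13 $2=15 $3=1 $4=11 $5=10 $6=5
PC=5  bne  $4, $3, L9        | $0=0 $1=13 $2=15 $3=1 $4=11 $5=10 $6=5  [TAKEN]
PC=6  slti  $1, $1, 1        | $0=0 $1=0 $2=15 $3=1 $4=11 $5=10 $6=5
PC=9  xor  $0, $6, $5        | $0=0 $1=0 $2=15 $3=1 $4=11 $5=10 $6=5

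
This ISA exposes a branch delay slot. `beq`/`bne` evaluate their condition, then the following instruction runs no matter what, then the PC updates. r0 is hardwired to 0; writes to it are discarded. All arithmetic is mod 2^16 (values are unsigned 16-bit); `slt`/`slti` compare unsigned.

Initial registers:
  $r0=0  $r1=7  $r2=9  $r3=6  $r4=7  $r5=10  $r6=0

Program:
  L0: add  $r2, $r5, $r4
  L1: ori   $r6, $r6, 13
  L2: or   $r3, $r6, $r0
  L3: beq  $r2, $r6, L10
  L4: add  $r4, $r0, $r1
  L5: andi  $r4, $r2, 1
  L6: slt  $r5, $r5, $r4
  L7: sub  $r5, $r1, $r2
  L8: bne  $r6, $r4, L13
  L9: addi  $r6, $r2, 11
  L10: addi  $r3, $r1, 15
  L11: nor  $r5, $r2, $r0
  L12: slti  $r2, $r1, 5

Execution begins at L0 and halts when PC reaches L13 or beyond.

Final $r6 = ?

#0 add  $r2, $r5, $r4 ; 0/7/17/6/7/10/0
#1 ori   $r6, $r6, 13 ; 0/7/17/6/7/10/13
#2 or   $r3, $r6, $r0 ; 0/7/17/13/7/10/13
#3 beq  $r2, $r6, L10 ; 0/7/17/13/7/10/13 ; →fallthru
#4 add  $r4, $r0, $r1 ; 0/7/17/13/7/10/13
#5 andi  $r4, $r2, 1 ; 0/7/17/13/1/10/13
#6 slt  $r5, $r5, $r4 ; 0/7/17/13/1/0/13
#7 sub  $r5, $r1, $r2 ; 0/7/17/13/1/65526/13
#8 bne  $r6, $r4, L13 ; 0/7/17/13/1/65526/13 ; →target
#9 addi  $r6, $r2, 11 ; 0/7/17/13/1/65526/28

28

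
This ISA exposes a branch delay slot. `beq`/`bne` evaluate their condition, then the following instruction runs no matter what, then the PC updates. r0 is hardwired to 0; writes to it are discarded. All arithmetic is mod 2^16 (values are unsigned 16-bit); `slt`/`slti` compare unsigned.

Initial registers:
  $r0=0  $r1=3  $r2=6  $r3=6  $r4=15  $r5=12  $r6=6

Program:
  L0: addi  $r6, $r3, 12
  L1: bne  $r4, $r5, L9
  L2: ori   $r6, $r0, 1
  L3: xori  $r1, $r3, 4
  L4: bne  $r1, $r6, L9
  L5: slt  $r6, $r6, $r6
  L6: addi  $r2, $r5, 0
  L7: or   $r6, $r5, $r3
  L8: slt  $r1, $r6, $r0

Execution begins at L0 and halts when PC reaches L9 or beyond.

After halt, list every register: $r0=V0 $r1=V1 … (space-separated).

$r0=0 $r1=3 $r2=6 $r3=6 $r4=15 $r5=12 $r6=1

PC=0  addi  $r6, $r3, 12     | $r0=0 $r1=3 $r2=6 $r3=6 $r4=15 $r5=12 $r6=18
PC=1  bne  $r4, $r5, L9      | $r0=0 $r1=3 $r2=6 $r3=6 $r4=15 $r5=12 $r6=18  [TAKEN]
PC=2  ori   $r6, $r0, 1      | $r0=0 $r1=3 $r2=6 $r3=6 $r4=15 $r5=12 $r6=1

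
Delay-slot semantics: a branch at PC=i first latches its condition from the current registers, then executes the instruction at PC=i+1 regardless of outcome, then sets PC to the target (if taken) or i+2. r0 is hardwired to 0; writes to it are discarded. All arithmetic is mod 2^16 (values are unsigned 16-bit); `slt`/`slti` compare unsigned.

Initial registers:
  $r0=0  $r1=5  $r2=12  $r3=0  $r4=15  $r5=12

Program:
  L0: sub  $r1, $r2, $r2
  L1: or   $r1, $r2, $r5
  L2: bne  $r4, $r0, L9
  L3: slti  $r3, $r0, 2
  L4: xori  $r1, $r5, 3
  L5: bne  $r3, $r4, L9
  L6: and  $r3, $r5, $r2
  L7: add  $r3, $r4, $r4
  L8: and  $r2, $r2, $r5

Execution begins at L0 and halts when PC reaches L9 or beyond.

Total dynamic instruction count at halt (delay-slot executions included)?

PC=0  sub  $r1, $r2, $r2     | $r0=0 $r1=0 $r2=12 $r3=0 $r4=15 $r5=12
PC=1  or   $r1, $r2, $r5     | $r0=0 $r1=12 $r2=12 $r3=0 $r4=15 $r5=12
PC=2  bne  $r4, $r0, L9      | $r0=0 $r1=12 $r2=12 $r3=0 $r4=15 $r5=12  [TAKEN]
PC=3  slti  $r3, $r0, 2      | $r0=0 $r1=12 $r2=12 $r3=1 $r4=15 $r5=12

4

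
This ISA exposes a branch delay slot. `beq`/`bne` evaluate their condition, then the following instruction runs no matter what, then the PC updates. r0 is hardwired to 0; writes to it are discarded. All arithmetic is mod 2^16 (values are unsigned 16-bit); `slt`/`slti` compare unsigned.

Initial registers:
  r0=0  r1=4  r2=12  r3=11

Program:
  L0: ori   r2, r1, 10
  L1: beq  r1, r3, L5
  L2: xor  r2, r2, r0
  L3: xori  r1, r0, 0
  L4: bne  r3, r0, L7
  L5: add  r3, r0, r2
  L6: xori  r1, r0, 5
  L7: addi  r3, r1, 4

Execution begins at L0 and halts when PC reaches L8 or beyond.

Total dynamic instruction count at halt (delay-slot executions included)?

7

[0] ori   r2, r1, 10  →  {r0:0, r1:4, r2:14, r3:11}
[1] beq  r1, r3, L5  →  {r0:0, r1:4, r2:14, r3:11}  ⟨branch fallthrough⟩
[2] xor  r2, r2, r0  →  {r0:0, r1:4, r2:14, r3:11}
[3] xori  r1, r0, 0  →  {r0:0, r1:0, r2:14, r3:11}
[4] bne  r3, r0, L7  →  {r0:0, r1:0, r2:14, r3:11}  ⟨branch taken⟩
[5] add  r3, r0, r2  →  {r0:0, r1:0, r2:14, r3:14}
[7] addi  r3, r1, 4  →  {r0:0, r1:0, r2:14, r3:4}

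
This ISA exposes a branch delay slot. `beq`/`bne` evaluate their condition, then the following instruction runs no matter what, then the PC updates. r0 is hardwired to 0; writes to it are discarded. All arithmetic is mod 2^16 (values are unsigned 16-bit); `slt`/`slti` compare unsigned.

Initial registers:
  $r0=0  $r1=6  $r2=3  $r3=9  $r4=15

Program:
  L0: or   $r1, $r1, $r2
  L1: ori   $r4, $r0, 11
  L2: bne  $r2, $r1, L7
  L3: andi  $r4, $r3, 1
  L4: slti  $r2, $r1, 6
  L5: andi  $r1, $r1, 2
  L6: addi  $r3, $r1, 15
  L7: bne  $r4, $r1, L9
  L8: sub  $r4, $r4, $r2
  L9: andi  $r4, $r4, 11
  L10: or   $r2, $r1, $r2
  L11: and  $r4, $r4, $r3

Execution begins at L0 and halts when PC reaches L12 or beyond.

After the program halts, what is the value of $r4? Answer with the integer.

PC=0  or   $r1, $r1, $r2     | $r0=0 $r1=7 $r2=3 $r3=9 $r4=15
PC=1  ori   $r4, $r0, 11     | $r0=0 $r1=7 $r2=3 $r3=9 $r4=11
PC=2  bne  $r2, $r1, L7      | $r0=0 $r1=7 $r2=3 $r3=9 $r4=11  [TAKEN]
PC=3  andi  $r4, $r3, 1      | $r0=0 $r1=7 $r2=3 $r3=9 $r4=1
PC=7  bne  $r4, $r1, L9      | $r0=0 $r1=7 $r2=3 $r3=9 $r4=1  [TAKEN]
PC=8  sub  $r4, $r4, $r2     | $r0=0 $r1=7 $r2=3 $r3=9 $r4=65534
PC=9  andi  $r4, $r4, 11     | $r0=0 $r1=7 $r2=3 $r3=9 $r4=10
PC=10 or   $r2, $r1, $r2     | $r0=0 $r1=7 $r2=7 $r3=9 $r4=10
PC=11 and  $r4, $r4, $r3     | $r0=0 $r1=7 $r2=7 $r3=9 $r4=8

8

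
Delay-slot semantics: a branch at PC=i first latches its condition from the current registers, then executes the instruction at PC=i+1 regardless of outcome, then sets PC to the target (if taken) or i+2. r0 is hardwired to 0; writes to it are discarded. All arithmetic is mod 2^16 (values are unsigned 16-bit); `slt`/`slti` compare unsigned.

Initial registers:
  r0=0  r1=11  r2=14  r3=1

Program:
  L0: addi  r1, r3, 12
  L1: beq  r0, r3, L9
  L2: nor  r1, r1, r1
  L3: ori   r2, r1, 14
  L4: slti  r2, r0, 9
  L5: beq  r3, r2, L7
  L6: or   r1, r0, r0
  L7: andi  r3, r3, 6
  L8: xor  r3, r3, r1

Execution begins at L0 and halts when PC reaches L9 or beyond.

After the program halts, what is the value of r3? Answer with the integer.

0

#0 addi  r1, r3, 12 ; 0/13/14/1
#1 beq  r0, r3, L9 ; 0/13/14/1 ; →fallthru
#2 nor  r1, r1, r1 ; 0/65522/14/1
#3 ori   r2, r1, 14 ; 0/65522/65534/1
#4 slti  r2, r0, 9 ; 0/65522/1/1
#5 beq  r3, r2, L7 ; 0/65522/1/1 ; →target
#6 or   r1, r0, r0 ; 0/0/1/1
#7 andi  r3, r3, 6 ; 0/0/1/0
#8 xor  r3, r3, r1 ; 0/0/1/0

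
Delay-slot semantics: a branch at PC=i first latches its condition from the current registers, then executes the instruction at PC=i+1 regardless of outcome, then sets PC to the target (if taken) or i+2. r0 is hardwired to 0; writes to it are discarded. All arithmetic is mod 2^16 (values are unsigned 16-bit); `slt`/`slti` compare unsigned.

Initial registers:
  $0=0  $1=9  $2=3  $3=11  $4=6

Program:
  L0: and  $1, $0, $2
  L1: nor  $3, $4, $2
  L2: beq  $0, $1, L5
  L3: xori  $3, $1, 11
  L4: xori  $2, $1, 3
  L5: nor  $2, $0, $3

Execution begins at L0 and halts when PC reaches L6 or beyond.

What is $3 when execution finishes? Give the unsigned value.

11

[0] and  $1, $0, $2  →  {$0:0, $1:0, $2:3, $3:11, $4:6}
[1] nor  $3, $4, $2  →  {$0:0, $1:0, $2:3, $3:65528, $4:6}
[2] beq  $0, $1, L5  →  {$0:0, $1:0, $2:3, $3:65528, $4:6}  ⟨branch taken⟩
[3] xori  $3, $1, 11  →  {$0:0, $1:0, $2:3, $3:11, $4:6}
[5] nor  $2, $0, $3  →  {$0:0, $1:0, $2:65524, $3:11, $4:6}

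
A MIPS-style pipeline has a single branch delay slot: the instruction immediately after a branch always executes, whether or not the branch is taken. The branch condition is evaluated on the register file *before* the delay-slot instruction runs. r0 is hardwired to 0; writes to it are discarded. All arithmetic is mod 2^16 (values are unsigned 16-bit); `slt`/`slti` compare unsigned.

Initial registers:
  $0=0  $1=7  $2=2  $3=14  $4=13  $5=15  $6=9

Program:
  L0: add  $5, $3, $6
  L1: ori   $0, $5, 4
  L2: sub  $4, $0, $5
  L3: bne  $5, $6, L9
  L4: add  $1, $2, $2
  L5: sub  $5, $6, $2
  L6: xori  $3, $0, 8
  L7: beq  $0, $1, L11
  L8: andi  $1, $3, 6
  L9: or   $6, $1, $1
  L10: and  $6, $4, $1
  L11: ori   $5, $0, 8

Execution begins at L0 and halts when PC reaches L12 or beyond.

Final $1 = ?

PC=0  add  $5, $3, $6        | $0=0 $1=7 $2=2 $3=14 $4=13 $5=23 $6=9
PC=1  ori   $0, $5, 4        | $0=0 $1=7 $2=2 $3=14 $4=13 $5=23 $6=9
PC=2  sub  $4, $0, $5        | $0=0 $1=7 $2=2 $3=14 $4=65513 $5=23 $6=9
PC=3  bne  $5, $6, L9        | $0=0 $1=7 $2=2 $3=14 $4=65513 $5=23 $6=9  [TAKEN]
PC=4  add  $1, $2, $2        | $0=0 $1=4 $2=2 $3=14 $4=65513 $5=23 $6=9
PC=9  or   $6, $1, $1        | $0=0 $1=4 $2=2 $3=14 $4=65513 $5=23 $6=4
PC=10 and  $6, $4, $1        | $0=0 $1=4 $2=2 $3=14 $4=65513 $5=23 $6=0
PC=11 ori   $5, $0, 8        | $0=0 $1=4 $2=2 $3=14 $4=65513 $5=8 $6=0

4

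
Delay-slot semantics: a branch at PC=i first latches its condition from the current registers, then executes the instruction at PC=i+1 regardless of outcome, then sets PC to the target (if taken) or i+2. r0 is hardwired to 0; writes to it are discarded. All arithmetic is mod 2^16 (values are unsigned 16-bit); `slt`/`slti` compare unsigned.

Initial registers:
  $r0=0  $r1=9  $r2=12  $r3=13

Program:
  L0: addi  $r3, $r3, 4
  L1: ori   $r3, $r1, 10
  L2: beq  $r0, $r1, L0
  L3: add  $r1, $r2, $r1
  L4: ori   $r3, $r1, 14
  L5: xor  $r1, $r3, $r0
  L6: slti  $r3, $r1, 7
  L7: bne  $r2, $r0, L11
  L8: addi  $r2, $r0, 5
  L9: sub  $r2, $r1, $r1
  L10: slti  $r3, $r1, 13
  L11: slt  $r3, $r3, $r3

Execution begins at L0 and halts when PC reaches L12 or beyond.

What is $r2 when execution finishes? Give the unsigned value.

5

#0 addi  $r3, $r3, 4 ; 0/9/12/17
#1 ori   $r3, $r1, 10 ; 0/9/12/11
#2 beq  $r0, $r1, L0 ; 0/9/12/11 ; →fallthru
#3 add  $r1, $r2, $r1 ; 0/21/12/11
#4 ori   $r3, $r1, 14 ; 0/21/12/31
#5 xor  $r1, $r3, $r0 ; 0/31/12/31
#6 slti  $r3, $r1, 7 ; 0/31/12/0
#7 bne  $r2, $r0, L11 ; 0/31/12/0 ; →target
#8 addi  $r2, $r0, 5 ; 0/31/5/0
#11 slt  $r3, $r3, $r3 ; 0/31/5/0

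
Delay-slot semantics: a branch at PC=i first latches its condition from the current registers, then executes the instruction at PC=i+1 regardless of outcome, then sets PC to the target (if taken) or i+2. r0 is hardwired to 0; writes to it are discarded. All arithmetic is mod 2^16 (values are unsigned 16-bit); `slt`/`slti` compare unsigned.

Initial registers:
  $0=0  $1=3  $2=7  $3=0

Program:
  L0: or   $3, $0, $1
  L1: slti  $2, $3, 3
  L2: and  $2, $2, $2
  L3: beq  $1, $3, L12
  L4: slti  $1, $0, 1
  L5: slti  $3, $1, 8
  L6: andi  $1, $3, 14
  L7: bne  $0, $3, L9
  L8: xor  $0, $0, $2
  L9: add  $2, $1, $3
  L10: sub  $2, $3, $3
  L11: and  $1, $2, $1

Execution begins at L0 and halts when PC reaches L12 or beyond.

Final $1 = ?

  step pc=0: or   $3, $0, $1  regs=(0,3,7,3)
  step pc=1: slti  $2, $3, 3  regs=(0,3,0,3)
  step pc=2: and  $2, $2, $2  regs=(0,3,0,3)
  step pc=3: beq  $1, $3, L12  cond=T  regs=(0,3,0,3)
  step pc=4: slti  $1, $0, 1  regs=(0,1,0,3)

1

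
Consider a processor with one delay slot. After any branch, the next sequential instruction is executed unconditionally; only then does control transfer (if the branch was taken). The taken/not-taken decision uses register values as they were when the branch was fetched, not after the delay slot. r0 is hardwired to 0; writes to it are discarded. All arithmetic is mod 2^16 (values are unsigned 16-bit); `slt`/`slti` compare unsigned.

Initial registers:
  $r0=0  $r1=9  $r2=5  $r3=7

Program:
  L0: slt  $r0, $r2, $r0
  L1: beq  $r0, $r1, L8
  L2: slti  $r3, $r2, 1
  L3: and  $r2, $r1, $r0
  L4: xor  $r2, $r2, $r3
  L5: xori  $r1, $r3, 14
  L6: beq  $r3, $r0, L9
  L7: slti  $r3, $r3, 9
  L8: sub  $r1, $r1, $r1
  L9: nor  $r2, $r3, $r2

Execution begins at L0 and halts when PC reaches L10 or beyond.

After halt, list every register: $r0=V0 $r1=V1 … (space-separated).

PC=0  slt  $r0, $r2, $r0     | $r0=0 $r1=9 $r2=5 $r3=7
PC=1  beq  $r0, $r1, L8      | $r0=0 $r1=9 $r2=5 $r3=7  [not taken]
PC=2  slti  $r3, $r2, 1      | $r0=0 $r1=9 $r2=5 $r3=0
PC=3  and  $r2, $r1, $r0     | $r0=0 $r1=9 $r2=0 $r3=0
PC=4  xor  $r2, $r2, $r3     | $r0=0 $r1=9 $r2=0 $r3=0
PC=5  xori  $r1, $r3, 14     | $r0=0 $r1=14 $r2=0 $r3=0
PC=6  beq  $r3, $r0, L9      | $r0=0 $r1=14 $r2=0 $r3=0  [TAKEN]
PC=7  slti  $r3, $r3, 9      | $r0=0 $r1=14 $r2=0 $r3=1
PC=9  nor  $r2, $r3, $r2     | $r0=0 $r1=14 $r2=65534 $r3=1

$r0=0 $r1=14 $r2=65534 $r3=1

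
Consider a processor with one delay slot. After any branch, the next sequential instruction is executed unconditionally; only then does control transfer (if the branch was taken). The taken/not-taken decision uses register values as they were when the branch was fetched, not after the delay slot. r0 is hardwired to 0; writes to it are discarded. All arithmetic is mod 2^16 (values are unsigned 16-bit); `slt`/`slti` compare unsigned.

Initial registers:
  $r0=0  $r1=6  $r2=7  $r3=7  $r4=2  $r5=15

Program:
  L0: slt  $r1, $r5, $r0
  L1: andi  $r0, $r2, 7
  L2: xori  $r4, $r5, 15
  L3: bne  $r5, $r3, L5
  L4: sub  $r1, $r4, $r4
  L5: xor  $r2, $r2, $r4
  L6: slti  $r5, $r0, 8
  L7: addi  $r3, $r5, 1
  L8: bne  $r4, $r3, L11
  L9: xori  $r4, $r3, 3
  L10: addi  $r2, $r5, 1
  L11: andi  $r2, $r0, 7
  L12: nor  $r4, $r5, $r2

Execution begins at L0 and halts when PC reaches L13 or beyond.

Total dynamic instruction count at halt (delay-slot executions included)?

12

PC=0  slt  $r1, $r5, $r0     | $r0=0 $r1=0 $r2=7 $r3=7 $r4=2 $r5=15
PC=1  andi  $r0, $r2, 7      | $r0=0 $r1=0 $r2=7 $r3=7 $r4=2 $r5=15
PC=2  xori  $r4, $r5, 15     | $r0=0 $r1=0 $r2=7 $r3=7 $r4=0 $r5=15
PC=3  bne  $r5, $r3, L5      | $r0=0 $r1=0 $r2=7 $r3=7 $r4=0 $r5=15  [TAKEN]
PC=4  sub  $r1, $r4, $r4     | $r0=0 $r1=0 $r2=7 $r3=7 $r4=0 $r5=15
PC=5  xor  $r2, $r2, $r4     | $r0=0 $r1=0 $r2=7 $r3=7 $r4=0 $r5=15
PC=6  slti  $r5, $r0, 8      | $r0=0 $r1=0 $r2=7 $r3=7 $r4=0 $r5=1
PC=7  addi  $r3, $r5, 1      | $r0=0 $r1=0 $r2=7 $r3=2 $r4=0 $r5=1
PC=8  bne  $r4, $r3, L11     | $r0=0 $r1=0 $r2=7 $r3=2 $r4=0 $r5=1  [TAKEN]
PC=9  xori  $r4, $r3, 3      | $r0=0 $r1=0 $r2=7 $r3=2 $r4=1 $r5=1
PC=11 andi  $r2, $r0, 7      | $r0=0 $r1=0 $r2=0 $r3=2 $r4=1 $r5=1
PC=12 nor  $r4, $r5, $r2     | $r0=0 $r1=0 $r2=0 $r3=2 $r4=65534 $r5=1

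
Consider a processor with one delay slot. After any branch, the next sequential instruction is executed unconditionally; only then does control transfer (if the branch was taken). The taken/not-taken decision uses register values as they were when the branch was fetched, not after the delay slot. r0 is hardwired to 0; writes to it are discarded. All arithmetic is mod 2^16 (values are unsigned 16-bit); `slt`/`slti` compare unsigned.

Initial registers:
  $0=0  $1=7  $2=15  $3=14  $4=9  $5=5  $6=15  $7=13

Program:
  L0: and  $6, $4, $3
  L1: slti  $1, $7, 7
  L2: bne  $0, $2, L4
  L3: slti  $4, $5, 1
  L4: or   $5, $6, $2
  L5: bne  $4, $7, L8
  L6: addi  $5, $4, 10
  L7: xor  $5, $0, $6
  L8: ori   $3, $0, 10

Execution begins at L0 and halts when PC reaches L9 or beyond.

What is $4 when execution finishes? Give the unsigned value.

[0] and  $6, $4, $3  →  {$0:0, $1:7, $2:15, $3:14, $4:9, $5:5, $6:8, $7:13}
[1] slti  $1, $7, 7  →  {$0:0, $1:0, $2:15, $3:14, $4:9, $5:5, $6:8, $7:13}
[2] bne  $0, $2, L4  →  {$0:0, $1:0, $2:15, $3:14, $4:9, $5:5, $6:8, $7:13}  ⟨branch taken⟩
[3] slti  $4, $5, 1  →  {$0:0, $1:0, $2:15, $3:14, $4:0, $5:5, $6:8, $7:13}
[4] or   $5, $6, $2  →  {$0:0, $1:0, $2:15, $3:14, $4:0, $5:15, $6:8, $7:13}
[5] bne  $4, $7, L8  →  {$0:0, $1:0, $2:15, $3:14, $4:0, $5:15, $6:8, $7:13}  ⟨branch taken⟩
[6] addi  $5, $4, 10  →  {$0:0, $1:0, $2:15, $3:14, $4:0, $5:10, $6:8, $7:13}
[8] ori   $3, $0, 10  →  {$0:0, $1:0, $2:15, $3:10, $4:0, $5:10, $6:8, $7:13}

0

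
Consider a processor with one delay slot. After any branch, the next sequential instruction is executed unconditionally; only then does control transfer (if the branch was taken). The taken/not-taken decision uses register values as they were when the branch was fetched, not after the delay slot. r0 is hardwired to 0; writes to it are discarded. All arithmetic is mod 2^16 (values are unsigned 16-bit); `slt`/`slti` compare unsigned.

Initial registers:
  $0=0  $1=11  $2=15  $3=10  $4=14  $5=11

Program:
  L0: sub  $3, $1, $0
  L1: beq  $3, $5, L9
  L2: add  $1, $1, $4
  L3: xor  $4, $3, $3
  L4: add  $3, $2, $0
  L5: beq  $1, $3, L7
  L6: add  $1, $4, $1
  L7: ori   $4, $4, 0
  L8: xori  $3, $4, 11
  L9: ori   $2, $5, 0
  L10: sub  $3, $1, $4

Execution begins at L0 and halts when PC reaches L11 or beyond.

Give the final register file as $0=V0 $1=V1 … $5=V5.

$0=0 $1=25 $2=11 $3=11 $4=14 $5=11

#0 sub  $3, $1, $0 ; 0/11/15/11/14/11
#1 beq  $3, $5, L9 ; 0/11/15/11/14/11 ; →target
#2 add  $1, $1, $4 ; 0/25/15/11/14/11
#9 ori   $2, $5, 0 ; 0/25/11/11/14/11
#10 sub  $3, $1, $4 ; 0/25/11/11/14/11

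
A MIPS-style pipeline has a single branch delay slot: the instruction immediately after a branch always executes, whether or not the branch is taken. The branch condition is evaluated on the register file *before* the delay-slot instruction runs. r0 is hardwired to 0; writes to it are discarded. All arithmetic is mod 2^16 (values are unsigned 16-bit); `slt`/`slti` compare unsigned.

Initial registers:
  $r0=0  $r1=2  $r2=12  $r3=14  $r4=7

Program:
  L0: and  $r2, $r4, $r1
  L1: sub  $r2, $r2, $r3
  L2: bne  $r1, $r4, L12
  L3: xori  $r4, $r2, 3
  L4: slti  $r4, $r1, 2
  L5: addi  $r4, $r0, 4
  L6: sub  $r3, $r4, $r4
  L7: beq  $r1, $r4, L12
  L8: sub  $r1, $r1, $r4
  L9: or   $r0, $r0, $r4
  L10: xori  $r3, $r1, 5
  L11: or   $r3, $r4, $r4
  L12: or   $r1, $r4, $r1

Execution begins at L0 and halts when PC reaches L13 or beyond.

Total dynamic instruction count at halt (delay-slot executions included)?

5

#0 and  $r2, $r4, $r1 ; 0/2/2/14/7
#1 sub  $r2, $r2, $r3 ; 0/2/65524/14/7
#2 bne  $r1, $r4, L12 ; 0/2/65524/14/7 ; →target
#3 xori  $r4, $r2, 3 ; 0/2/65524/14/65527
#12 or   $r1, $r4, $r1 ; 0/65527/65524/14/65527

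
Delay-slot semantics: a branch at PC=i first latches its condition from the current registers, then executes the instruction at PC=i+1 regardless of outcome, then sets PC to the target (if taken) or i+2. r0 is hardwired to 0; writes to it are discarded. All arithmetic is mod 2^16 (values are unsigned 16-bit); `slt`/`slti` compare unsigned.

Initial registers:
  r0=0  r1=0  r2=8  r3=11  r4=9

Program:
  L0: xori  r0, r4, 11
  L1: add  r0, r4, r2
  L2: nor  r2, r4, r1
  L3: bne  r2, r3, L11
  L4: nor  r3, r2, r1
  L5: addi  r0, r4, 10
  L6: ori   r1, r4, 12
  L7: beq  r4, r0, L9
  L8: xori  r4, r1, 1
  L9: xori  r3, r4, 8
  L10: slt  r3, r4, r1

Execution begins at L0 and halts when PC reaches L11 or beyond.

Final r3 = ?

[0] xori  r0, r4, 11  →  {r0:0, r1:0, r2:8, r3:11, r4:9}
[1] add  r0, r4, r2  →  {r0:0, r1:0, r2:8, r3:11, r4:9}
[2] nor  r2, r4, r1  →  {r0:0, r1:0, r2:65526, r3:11, r4:9}
[3] bne  r2, r3, L11  →  {r0:0, r1:0, r2:65526, r3:11, r4:9}  ⟨branch taken⟩
[4] nor  r3, r2, r1  →  {r0:0, r1:0, r2:65526, r3:9, r4:9}

9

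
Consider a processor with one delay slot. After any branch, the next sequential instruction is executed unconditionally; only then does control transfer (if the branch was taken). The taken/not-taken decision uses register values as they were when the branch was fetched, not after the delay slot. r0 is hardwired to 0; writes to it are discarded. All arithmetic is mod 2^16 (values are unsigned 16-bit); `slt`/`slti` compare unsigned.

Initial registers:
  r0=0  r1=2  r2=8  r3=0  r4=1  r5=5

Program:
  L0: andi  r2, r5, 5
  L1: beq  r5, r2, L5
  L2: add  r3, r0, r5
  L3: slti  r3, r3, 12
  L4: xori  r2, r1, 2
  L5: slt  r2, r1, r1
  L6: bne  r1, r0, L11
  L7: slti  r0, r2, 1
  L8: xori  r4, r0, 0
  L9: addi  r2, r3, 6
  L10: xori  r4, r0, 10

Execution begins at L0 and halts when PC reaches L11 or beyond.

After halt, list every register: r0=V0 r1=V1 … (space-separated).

r0=0 r1=2 r2=0 r3=5 r4=1 r5=5

  step pc=0: andi  r2, r5, 5  regs=(0,2,5,0,1,5)
  step pc=1: beq  r5, r2, L5  cond=T  regs=(0,2,5,0,1,5)
  step pc=2: add  r3, r0, r5  regs=(0,2,5,5,1,5)
  step pc=5: slt  r2, r1, r1  regs=(0,2,0,5,1,5)
  step pc=6: bne  r1, r0, L11  cond=T  regs=(0,2,0,5,1,5)
  step pc=7: slti  r0, r2, 1  regs=(0,2,0,5,1,5)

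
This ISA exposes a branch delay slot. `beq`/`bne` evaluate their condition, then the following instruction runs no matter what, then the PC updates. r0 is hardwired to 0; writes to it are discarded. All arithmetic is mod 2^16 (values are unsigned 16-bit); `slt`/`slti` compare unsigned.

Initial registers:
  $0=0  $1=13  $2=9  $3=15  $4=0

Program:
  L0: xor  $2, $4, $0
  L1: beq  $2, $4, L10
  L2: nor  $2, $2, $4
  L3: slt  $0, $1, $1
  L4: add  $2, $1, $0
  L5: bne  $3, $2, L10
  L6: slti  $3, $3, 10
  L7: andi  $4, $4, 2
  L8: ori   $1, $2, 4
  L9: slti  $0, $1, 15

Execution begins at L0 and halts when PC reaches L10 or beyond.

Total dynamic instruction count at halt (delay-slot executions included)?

  step pc=0: xor  $2, $4, $0  regs=(0,13,0,15,0)
  step pc=1: beq  $2, $4, L10  cond=T  regs=(0,13,0,15,0)
  step pc=2: nor  $2, $2, $4  regs=(0,13,65535,15,0)

3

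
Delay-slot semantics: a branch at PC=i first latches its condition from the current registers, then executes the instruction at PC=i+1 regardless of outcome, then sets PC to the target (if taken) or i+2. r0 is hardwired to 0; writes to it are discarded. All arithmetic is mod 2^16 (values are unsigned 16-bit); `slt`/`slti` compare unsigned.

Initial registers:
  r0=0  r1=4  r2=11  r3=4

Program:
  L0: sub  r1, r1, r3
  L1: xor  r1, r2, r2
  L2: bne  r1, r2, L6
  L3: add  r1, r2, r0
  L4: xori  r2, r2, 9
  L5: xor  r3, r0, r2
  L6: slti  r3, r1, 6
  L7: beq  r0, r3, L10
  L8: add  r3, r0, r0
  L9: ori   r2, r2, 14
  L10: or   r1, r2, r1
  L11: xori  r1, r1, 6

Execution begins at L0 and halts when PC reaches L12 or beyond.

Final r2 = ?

11

PC=0  sub  r1, r1, r3        | r0=0 r1=0 r2=11 r3=4
PC=1  xor  r1, r2, r2        | r0=0 r1=0 r2=11 r3=4
PC=2  bne  r1, r2, L6        | r0=0 r1=0 r2=11 r3=4  [TAKEN]
PC=3  add  r1, r2, r0        | r0=0 r1=11 r2=11 r3=4
PC=6  slti  r3, r1, 6        | r0=0 r1=11 r2=11 r3=0
PC=7  beq  r0, r3, L10       | r0=0 r1=11 r2=11 r3=0  [TAKEN]
PC=8  add  r3, r0, r0        | r0=0 r1=11 r2=11 r3=0
PC=10 or   r1, r2, r1        | r0=0 r1=11 r2=11 r3=0
PC=11 xori  r1, r1, 6        | r0=0 r1=13 r2=11 r3=0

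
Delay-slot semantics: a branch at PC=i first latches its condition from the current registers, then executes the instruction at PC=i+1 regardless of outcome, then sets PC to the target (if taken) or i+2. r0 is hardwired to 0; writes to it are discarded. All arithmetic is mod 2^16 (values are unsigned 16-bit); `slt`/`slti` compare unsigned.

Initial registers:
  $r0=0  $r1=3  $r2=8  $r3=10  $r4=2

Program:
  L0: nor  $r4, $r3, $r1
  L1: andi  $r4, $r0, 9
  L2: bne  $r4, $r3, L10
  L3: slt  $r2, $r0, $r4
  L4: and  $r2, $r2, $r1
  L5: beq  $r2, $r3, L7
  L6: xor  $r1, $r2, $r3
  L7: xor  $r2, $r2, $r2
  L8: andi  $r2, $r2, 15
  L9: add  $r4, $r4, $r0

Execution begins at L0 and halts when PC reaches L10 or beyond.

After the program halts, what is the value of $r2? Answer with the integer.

0

[0] nor  $r4, $r3, $r1  →  {$r0:0, $r1:3, $r2:8, $r3:10, $r4:65524}
[1] andi  $r4, $r0, 9  →  {$r0:0, $r1:3, $r2:8, $r3:10, $r4:0}
[2] bne  $r4, $r3, L10  →  {$r0:0, $r1:3, $r2:8, $r3:10, $r4:0}  ⟨branch taken⟩
[3] slt  $r2, $r0, $r4  →  {$r0:0, $r1:3, $r2:0, $r3:10, $r4:0}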